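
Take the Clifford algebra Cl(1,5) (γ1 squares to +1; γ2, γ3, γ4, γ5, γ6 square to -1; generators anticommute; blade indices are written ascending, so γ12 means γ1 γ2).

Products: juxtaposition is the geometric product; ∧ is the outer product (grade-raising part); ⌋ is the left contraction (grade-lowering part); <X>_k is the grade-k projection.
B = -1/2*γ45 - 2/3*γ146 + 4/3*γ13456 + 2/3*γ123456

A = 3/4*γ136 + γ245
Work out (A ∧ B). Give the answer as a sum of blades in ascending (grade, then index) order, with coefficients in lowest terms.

step 1: -3/8*γ13456
Answer: -3/8*γ13456


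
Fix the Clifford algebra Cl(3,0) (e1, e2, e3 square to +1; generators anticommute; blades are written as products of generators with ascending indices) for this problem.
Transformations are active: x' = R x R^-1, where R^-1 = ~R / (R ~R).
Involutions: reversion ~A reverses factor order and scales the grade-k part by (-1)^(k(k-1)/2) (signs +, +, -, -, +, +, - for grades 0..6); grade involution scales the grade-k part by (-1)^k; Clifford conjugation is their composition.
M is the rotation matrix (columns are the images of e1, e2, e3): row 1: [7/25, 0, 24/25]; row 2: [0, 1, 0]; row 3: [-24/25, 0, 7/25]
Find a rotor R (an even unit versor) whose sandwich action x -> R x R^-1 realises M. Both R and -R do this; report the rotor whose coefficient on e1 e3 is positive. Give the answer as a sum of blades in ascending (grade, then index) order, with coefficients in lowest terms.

Method: write R = a + b12*e1 e2 + b13*e1 e3 + b23*e2 e3 with a^2 + b12^2 + b13^2 + b23^2 = 1 (so R^-1 = ~R). Expanding the columns R e_j ~R gives tr M = 4a^2 - 1 and, from the antisymmetric part, M21 - M12 = -4a*b12, M13 - M31 = 4a*b13, M32 - M23 = -4a*b23.
Here tr M = 39/25, so a^2 = (1 + tr M)/4 = 16/25 and a = ±4/5. Taking a = 4/5: M21 - M12 = 0, M13 - M31 = 48/25, M32 - M23 = 0, giving b12 = 0, b13 = 3/5, b23 = 0, i.e. R = 4/5 + 3/5*e1 e3.
Its e1 e3 coefficient is already positive.
Answer: 4/5 + 3/5*e1 e3. Uniqueness: Spin(3) -> SO(3) maps R and -R to the same rotation of trace 39/25; fixing the sign of the e1 e3 coefficient removes the ambiguity.


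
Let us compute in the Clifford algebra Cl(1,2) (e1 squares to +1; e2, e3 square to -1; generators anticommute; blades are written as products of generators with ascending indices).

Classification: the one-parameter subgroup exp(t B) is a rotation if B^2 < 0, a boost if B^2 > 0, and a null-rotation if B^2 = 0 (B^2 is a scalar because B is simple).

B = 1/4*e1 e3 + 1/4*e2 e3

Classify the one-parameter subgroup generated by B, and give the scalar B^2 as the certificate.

B^2 term by term: the squares give (1/4)^2*(e1 e3)^2 + (1/4)^2*(e2 e3)^2 = 1/16*(+1) + 1/16*(-1) = 0 (each basis 2-blade squares to minus the product of its generators' squares); cross terms between blades sharing an index anticommute and cancel. So B^2 = 0.
Answer: null-rotation, certificate B^2 = 0. One invariant decides it: the square 0 survives every conjugation, and its sign is exactly the classification.


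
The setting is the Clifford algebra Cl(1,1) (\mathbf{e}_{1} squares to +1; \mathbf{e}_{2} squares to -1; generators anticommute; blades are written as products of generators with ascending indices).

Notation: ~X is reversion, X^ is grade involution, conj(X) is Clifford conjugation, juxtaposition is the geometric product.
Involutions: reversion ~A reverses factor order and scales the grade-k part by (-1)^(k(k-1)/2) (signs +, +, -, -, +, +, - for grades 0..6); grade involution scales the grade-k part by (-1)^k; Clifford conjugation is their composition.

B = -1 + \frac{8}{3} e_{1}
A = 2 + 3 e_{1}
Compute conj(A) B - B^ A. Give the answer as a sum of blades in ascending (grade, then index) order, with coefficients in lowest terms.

first term: -10 + \frac{25}{3} e_{1}
second term: -10 - \frac{25}{3} e_{1}
Answer: \frac{50}{3} e_{1}


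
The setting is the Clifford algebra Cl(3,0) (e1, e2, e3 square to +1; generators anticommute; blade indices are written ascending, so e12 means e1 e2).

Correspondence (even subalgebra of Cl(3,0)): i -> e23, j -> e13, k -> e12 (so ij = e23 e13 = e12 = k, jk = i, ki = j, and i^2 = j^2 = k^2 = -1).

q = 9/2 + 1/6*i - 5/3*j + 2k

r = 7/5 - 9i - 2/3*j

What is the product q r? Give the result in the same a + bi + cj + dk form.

In blades: q = 9/2 + 2*e12 - 5/3*e13 + 1/6*e23, r = 7/5 - 2/3*e13 - 9*e23.
Distribute q over r term by term (generator squares from the signature, products reordered to ascending indices): (9/2)*r = 63/10 - 3*e13 - 81/2*e23; (2*e12)*r = 14/5*e12 - 18*e13 + 4/3*e23; (-5/3*e13)*r = -10/9 - 15*e12 - 7/3*e13; (1/6*e23)*r = 3/2 - 1/9*e12 + 7/30*e23.
Sum: 301/45 - 554/45*e12 - 70/3*e13 - 584/15*e23; translating back through the correspondence:
Answer: 301/45 - 584/15*i - 70/3*j - 554/45*k


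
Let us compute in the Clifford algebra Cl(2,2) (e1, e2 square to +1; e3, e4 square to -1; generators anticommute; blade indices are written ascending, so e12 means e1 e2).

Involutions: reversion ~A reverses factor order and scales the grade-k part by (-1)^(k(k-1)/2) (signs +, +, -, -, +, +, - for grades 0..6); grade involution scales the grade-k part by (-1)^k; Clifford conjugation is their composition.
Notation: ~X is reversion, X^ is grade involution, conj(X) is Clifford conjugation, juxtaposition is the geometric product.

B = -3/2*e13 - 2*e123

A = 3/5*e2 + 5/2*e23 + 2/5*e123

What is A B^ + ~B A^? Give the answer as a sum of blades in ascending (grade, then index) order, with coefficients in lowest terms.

first term: 4/5 + 5*e1 + 3/5*e2 + 15/4*e12 - 6/5*e13 + 9/10*e123
second term: -4/5 + 5*e1 + 3/5*e2 + 15/4*e12 + 6/5*e13 + 9/10*e123
Answer: 10*e1 + 6/5*e2 + 15/2*e12 + 9/5*e123


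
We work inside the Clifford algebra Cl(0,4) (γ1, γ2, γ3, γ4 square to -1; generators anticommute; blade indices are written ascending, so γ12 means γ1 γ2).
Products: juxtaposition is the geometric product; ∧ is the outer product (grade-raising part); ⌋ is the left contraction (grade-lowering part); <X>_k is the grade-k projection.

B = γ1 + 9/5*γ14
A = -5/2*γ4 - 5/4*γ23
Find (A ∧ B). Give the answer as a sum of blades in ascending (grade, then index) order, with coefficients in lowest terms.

step 1: 5/2*γ14 - 5/4*γ123 - 9/4*γ1234
Answer: 5/2*γ14 - 5/4*γ123 - 9/4*γ1234


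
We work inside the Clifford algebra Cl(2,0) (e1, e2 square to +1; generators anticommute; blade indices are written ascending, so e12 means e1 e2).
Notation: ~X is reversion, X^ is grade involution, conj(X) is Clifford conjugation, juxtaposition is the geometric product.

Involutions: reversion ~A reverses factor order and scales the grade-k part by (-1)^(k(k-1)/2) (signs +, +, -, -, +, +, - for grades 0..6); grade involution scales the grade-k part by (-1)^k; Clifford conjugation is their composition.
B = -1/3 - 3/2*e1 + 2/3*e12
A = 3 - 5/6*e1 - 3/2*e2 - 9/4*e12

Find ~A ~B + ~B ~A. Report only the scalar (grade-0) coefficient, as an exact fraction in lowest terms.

first term: 7/4 - 47/9*e1 + 319/72*e2 - 5*e12
second term: 7/4 - 29/9*e1 - 247/72*e2 - 1/2*e12
Answer: 7/2


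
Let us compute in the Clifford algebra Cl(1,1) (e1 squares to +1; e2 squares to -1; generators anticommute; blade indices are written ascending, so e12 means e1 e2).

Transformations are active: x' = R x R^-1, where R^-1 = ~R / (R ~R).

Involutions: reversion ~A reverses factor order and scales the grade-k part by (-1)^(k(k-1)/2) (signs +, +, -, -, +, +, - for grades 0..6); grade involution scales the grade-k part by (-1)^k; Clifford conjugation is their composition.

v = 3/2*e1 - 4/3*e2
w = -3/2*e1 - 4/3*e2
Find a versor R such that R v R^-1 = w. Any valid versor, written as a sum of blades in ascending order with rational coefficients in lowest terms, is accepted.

Construction: equal norms (both 17/36) license R = v + w = -8/3*e2 — nothing changes along that direction, while (v - w)/2 changes sign, so v maps onto w.
Answer: -8/3*e2


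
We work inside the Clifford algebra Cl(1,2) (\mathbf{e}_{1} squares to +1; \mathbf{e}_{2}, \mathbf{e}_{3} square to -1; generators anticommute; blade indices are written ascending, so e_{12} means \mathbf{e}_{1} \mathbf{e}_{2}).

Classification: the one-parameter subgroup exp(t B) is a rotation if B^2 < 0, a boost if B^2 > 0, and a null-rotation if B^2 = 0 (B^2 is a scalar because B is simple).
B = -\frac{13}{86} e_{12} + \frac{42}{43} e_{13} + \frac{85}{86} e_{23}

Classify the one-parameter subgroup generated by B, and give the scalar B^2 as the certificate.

B^2 term by term: the squares give (-\frac{13}{86})^2*(e_{12})^2 + (\frac{42}{43})^2*(e_{13})^2 + (\frac{85}{86})^2*(e_{23})^2 = \frac{169}{7396}*(+1) + \frac{1764}{1849}*(+1) + \frac{7225}{7396}*(-1) = 0 (each basis 2-blade squares to minus the product of its generators' squares); cross terms between blades sharing an index anticommute and cancel. So B^2 = 0.
Answer: null-rotation, certificate B^2 = 0. Certificate logic: 0 is a conjugation-invariant scalar, so its sign fixes rotation versus boost versus null-rotation outright.


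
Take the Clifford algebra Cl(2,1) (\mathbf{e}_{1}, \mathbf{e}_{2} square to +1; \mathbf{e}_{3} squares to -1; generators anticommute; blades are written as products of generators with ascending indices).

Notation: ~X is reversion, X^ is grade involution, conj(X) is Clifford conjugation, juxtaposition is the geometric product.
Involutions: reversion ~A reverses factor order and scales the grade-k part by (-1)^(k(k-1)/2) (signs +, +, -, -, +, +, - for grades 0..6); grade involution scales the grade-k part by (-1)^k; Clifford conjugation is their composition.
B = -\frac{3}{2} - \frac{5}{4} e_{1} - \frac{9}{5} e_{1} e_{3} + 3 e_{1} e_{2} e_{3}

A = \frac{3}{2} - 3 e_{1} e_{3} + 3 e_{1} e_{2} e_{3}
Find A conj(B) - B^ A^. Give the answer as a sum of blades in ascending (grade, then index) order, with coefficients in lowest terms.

first term: \frac{27}{20} + \frac{15}{8} e_{1} + \frac{18}{5} e_{2} + \frac{15}{4} e_{3} + \frac{36}{5} e_{1} e_{3} + \frac{15}{4} e_{2} e_{3}
second term: \frac{243}{20} + \frac{15}{8} e_{1} - \frac{72}{5} e_{2} - \frac{15}{4} e_{3} + \frac{9}{5} e_{1} e_{3} - \frac{15}{4} e_{2} e_{3}
Answer: -\frac{54}{5} + 18 e_{2} + \frac{15}{2} e_{3} + \frac{27}{5} e_{1} e_{3} + \frac{15}{2} e_{2} e_{3}


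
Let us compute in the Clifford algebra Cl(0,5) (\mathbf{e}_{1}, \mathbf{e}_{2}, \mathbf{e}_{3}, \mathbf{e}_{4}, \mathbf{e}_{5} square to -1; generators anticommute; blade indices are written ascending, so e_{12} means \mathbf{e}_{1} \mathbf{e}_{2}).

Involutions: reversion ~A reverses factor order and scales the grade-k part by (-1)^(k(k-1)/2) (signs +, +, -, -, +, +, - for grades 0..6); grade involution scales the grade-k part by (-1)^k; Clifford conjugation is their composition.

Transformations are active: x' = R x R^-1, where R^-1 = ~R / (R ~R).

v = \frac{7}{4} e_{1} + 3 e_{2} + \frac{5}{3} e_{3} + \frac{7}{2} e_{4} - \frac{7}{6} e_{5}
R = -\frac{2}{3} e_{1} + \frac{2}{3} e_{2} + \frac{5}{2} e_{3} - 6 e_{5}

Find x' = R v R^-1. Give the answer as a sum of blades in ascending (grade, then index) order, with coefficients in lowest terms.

~R = -\frac{2}{3} e_{1} + \frac{2}{3} e_{2} + \frac{5}{2} e_{3} - 6 e_{5}, and R ~R = -\frac{1553}{36}, so R^-1 = ~R / (-\frac{1553}{36}).
R v = -12 - \frac{19}{6} e_{12} - \frac{395}{72} e_{13} - \frac{7}{3} e_{14} + \frac{203}{18} e_{15} - \frac{115}{18} e_{23} + \frac{7}{3} e_{24} + \frac{155}{9} e_{25} + \frac{35}{4} e_{34} + \frac{85}{12} e_{35} + 21 e_{45}
Answer: -\frac{13175}{6212} e_{1} - \frac{4083}{1553} e_{2} - \frac{1285}{4659} e_{3} - \frac{7}{2} e_{4} - \frac{20233}{9318} e_{5}


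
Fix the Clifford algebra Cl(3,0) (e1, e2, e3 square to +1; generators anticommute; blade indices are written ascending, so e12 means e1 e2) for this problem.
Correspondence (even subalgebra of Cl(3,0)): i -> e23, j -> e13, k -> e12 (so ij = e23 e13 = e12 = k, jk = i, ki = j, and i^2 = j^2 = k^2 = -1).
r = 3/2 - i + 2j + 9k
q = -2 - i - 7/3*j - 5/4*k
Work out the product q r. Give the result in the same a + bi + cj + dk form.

In blades: q = -2 - 5/4*e12 - 7/3*e13 - e23, r = 3/2 + 9*e12 + 2*e13 - e23.
Distribute q over r term by term (generator squares from the signature, products reordered to ascending indices): (-2)*r = -3 - 18*e12 - 4*e13 + 2*e23; (-5/4*e12)*r = 45/4 - 15/8*e12 + 5/4*e13 + 5/2*e23; (-7/3*e13)*r = 14/3 - 7/3*e12 - 7/2*e13 - 21*e23; (-e23)*r = -1 - 2*e12 + 9*e13 - 3/2*e23.
Sum: 143/12 - 581/24*e12 + 11/4*e13 - 18*e23; translating back through the correspondence:
Answer: 143/12 - 18i + 11/4*j - 581/24*k


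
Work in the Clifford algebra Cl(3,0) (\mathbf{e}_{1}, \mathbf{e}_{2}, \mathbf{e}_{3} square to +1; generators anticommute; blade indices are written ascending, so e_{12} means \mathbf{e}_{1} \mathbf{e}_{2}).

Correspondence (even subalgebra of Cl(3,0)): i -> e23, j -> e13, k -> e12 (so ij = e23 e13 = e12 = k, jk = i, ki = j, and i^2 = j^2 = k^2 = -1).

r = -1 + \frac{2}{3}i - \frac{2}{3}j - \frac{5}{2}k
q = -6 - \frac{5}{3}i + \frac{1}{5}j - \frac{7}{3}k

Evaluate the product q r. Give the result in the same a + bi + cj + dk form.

In blades: q = -6 - \frac{7}{3} e_{12} + \frac{1}{5} e_{13} - \frac{5}{3} e_{23}, r = -1 - \frac{5}{2} e_{12} - \frac{2}{3} e_{13} + \frac{2}{3} e_{23}.
Distribute q over r term by term (generator squares from the signature, products reordered to ascending indices): (-6)*r = 6 + 15 e_{12} + 4 e_{13} - 4 e_{23}; (-\frac{7}{3} e_{12})*r = -\frac{35}{6} + \frac{7}{3} e_{12} - \frac{14}{9} e_{13} - \frac{14}{9} e_{23}; (\frac{1}{5} e_{13})*r = \frac{2}{15} - \frac{2}{15} e_{12} - \frac{1}{5} e_{13} - \frac{1}{2} e_{23}; (-\frac{5}{3} e_{23})*r = \frac{10}{9} + \frac{10}{9} e_{12} - \frac{25}{6} e_{13} + \frac{5}{3} e_{23}.
Sum: \frac{127}{90} + \frac{824}{45} e_{12} - \frac{173}{90} e_{13} - \frac{79}{18} e_{23}; translating back through the correspondence:
Answer: \frac{127}{90} - \frac{79}{18}i - \frac{173}{90}j + \frac{824}{45}k


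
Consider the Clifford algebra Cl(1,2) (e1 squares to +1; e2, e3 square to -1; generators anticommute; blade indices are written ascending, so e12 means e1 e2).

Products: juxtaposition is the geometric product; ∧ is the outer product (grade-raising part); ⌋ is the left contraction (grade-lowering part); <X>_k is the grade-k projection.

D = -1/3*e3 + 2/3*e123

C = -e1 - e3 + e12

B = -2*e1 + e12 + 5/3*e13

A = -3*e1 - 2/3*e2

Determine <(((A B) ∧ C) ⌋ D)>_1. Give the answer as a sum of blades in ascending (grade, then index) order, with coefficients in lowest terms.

step 1: 6 - 2/3*e1 - 3*e2 - 5*e3 - 4/3*e12 + 10/9*e123
step 2: -6*e1 - 6*e3 + 3*e12 - 13/3*e13 + 3*e23 - 11/3*e123
step 3: 4/9 - 2*e1 + 26/9*e2 + 2*e3 + 4*e12 - 4*e23
step 4: -2*e1 + 26/9*e2 + 2*e3
Answer: -2*e1 + 26/9*e2 + 2*e3


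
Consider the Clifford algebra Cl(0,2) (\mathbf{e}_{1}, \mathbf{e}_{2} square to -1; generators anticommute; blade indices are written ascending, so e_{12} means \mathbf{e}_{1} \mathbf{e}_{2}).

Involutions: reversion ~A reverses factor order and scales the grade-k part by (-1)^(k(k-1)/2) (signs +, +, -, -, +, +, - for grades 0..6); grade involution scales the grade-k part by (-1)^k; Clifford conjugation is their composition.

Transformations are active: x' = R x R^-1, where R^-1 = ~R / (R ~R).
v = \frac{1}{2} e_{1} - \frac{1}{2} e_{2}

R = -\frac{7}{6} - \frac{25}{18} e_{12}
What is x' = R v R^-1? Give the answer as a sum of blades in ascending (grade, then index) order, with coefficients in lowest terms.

~R = -\frac{7}{6} + \frac{25}{18} e_{12}, and R ~R = \frac{533}{162}, so R^-1 = ~R / (\frac{533}{162}).
R v = -\frac{23}{18} e_{1} - \frac{1}{9} e_{2}
Answer: \frac{433}{1066} e_{1} + \frac{617}{1066} e_{2}


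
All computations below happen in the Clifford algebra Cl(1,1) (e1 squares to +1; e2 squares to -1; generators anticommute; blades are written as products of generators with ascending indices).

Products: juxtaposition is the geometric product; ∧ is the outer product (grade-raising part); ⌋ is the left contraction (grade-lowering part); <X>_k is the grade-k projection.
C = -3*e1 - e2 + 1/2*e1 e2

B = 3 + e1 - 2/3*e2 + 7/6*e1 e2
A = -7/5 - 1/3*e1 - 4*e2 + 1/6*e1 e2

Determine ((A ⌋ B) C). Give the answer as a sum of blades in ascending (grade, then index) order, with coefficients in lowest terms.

step 1: -1261/180 - 91/15*e1 + 49/90*e2 - 49/30*e1 e2
step 2: 3227/180 + 1769/90*e1 - 167/180*e2 + 1511/360*e1 e2
Answer: 3227/180 + 1769/90*e1 - 167/180*e2 + 1511/360*e1 e2


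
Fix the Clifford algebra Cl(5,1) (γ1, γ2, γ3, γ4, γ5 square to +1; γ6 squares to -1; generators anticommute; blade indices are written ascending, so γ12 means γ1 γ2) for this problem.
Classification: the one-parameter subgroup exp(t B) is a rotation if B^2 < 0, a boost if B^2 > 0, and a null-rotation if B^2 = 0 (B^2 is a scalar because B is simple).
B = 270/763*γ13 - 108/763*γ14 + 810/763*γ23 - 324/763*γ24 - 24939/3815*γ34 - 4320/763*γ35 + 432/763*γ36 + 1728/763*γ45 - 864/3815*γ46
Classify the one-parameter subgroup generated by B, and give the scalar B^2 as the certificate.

B^2 term by term: the squares give (270/763)^2*(γ13)^2 + (-108/763)^2*(γ14)^2 + (810/763)^2*(γ23)^2 + (-324/763)^2*(γ24)^2 + (-24939/3815)^2*(γ34)^2 + (-4320/763)^2*(γ35)^2 + (432/763)^2*(γ36)^2 + (1728/763)^2*(γ45)^2 + (-864/3815)^2*(γ46)^2 = 72900/582169*(-1) + 11664/582169*(-1) + 656100/582169*(-1) + 104976/582169*(-1) + 621953721/14554225*(-1) + 18662400/582169*(-1) + 186624/582169*(+1) + 2985984/582169*(-1) + 746496/14554225*(+1) = -81 (each basis 2-blade squares to minus the product of its generators' squares); cross terms between blades sharing an index anticommute and cancel; the commuting (index-disjoint) pairs give grade-4 terms 2*c*c'*(blade product), which cancel blade by blade — γ1234: 174960/582169 - 174960/582169 = 0; γ1345: 933120/582169 - 933120/582169 = 0; γ1346: -93312/582169 + 93312/582169 = 0; γ2345: 2799360/582169 - 2799360/582169 = 0; γ2346: -279936/582169 + 279936/582169 = 0; γ3456: -1492992/582169 + 1492992/582169 = 0 — confirming B is simple. So B^2 = -81.
Answer: rotation, certificate B^2 = -81. B^2 = -81 is basis-independent, so its sign is the whole story.


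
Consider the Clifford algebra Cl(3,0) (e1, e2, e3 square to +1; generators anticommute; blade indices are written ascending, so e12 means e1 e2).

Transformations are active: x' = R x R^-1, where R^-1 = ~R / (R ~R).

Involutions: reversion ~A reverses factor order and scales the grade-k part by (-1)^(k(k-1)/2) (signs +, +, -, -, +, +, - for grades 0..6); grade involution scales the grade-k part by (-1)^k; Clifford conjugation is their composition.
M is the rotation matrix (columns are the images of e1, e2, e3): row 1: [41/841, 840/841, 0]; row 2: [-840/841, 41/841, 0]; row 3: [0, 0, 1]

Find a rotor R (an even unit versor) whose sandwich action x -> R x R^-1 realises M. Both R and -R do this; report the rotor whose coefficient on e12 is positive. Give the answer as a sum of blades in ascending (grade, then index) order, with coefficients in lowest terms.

Method: write R = a + b12*e12 + b13*e13 + b23*e23 with a^2 + b12^2 + b13^2 + b23^2 = 1 (so R^-1 = ~R). Expanding the columns R e_j ~R gives tr M = 4a^2 - 1 and, from the antisymmetric part, M21 - M12 = -4a*b12, M13 - M31 = 4a*b13, M32 - M23 = -4a*b23.
Here tr M = 923/841, so a^2 = (1 + tr M)/4 = 441/841 and a = ±21/29. Taking a = 21/29: M21 - M12 = -1680/841, M13 - M31 = 0, M32 - M23 = 0, giving b12 = 20/29, b13 = 0, b23 = 0, i.e. R = 21/29 + 20/29*e12.
Its e12 coefficient is already positive.
Answer: 21/29 + 20/29*e12. Uniqueness: Spin(3) -> SO(3) maps R and -R to the same rotation of trace 923/841; fixing the sign of the e12 coefficient removes the ambiguity.


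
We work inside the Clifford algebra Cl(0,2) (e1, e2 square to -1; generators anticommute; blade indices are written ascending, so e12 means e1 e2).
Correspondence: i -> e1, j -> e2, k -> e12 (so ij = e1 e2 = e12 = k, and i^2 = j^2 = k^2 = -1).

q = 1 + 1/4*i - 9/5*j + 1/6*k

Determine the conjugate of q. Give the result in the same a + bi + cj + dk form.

In blades: q = 1 + 1/4*e1 - 9/5*e2 + 1/6*e12.
Conjugation here is Clifford conjugation: the scalar is fixed and the grade-1 and grade-2 blades all flip sign, giving 1 - 1/4*e1 + 9/5*e2 - 1/6*e12; translating back:
Answer: 1 - 1/4*i + 9/5*j - 1/6*k


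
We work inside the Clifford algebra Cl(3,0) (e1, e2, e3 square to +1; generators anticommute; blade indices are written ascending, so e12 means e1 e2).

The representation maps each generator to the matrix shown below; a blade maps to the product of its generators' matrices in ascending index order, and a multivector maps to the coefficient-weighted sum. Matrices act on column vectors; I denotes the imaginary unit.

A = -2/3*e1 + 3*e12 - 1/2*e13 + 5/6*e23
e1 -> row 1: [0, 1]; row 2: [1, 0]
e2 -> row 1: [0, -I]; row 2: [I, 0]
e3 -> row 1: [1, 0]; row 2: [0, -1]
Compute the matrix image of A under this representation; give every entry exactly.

Bivector images (products of the table entries): rho(e12) = rho(e1)rho(e2) = row 1: [I, 0]; row 2: [0, -I]; rho(e13) = rho(e1)rho(e3) = row 1: [0, -1]; row 2: [1, 0]; rho(e23) = rho(e2)rho(e3) = row 1: [0, I]; row 2: [I, 0].
M = (-2/3)*rho(e1) + (3)*rho(e12) + (-1/2)*rho(e13) + (5/6)*rho(e23), summed entrywise:
Answer: row 1: [3*I, -1/6 + 5*I/6]; row 2: [-7/6 + 5*I/6, -3*I]


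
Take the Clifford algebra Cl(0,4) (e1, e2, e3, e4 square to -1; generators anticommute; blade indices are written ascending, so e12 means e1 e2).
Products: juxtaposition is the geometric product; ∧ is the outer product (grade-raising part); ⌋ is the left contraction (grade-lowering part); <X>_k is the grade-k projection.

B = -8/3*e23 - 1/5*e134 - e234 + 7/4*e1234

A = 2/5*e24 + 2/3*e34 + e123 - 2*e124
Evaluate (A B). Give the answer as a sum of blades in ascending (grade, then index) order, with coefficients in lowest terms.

step 1: 14/5*e1 + 2/3*e2 + 31/10*e3 + 7/4*e4 - 7/6*e12 + 27/10*e13 + e14 - 2/5*e23 - 89/45*e24 + 16/15*e34 - 2/25*e123 - 16/3*e134
Answer: 14/5*e1 + 2/3*e2 + 31/10*e3 + 7/4*e4 - 7/6*e12 + 27/10*e13 + e14 - 2/5*e23 - 89/45*e24 + 16/15*e34 - 2/25*e123 - 16/3*e134


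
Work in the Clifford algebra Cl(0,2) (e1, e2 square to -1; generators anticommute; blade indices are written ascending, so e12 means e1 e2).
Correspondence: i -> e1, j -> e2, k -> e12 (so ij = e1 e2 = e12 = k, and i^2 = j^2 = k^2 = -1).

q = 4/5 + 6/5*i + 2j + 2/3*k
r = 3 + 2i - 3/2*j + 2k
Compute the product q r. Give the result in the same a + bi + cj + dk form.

In blades: q = 4/5 + 6/5*e1 + 2*e2 + 2/3*e12, r = 3 + 2*e1 - 3/2*e2 + 2*e12.
Distribute q over r term by term (generator squares from the signature, products reordered to ascending indices): (4/5)*r = 12/5 + 8/5*e1 - 6/5*e2 + 8/5*e12; (6/5*e1)*r = -12/5 + 18/5*e1 - 12/5*e2 - 9/5*e12; (2*e2)*r = 3 + 4*e1 + 6*e2 - 4*e12; (2/3*e12)*r = -4/3 + e1 + 4/3*e2 + 2*e12.
Sum: 5/3 + 51/5*e1 + 56/15*e2 - 11/5*e12; translating back through the correspondence:
Answer: 5/3 + 51/5*i + 56/15*j - 11/5*k


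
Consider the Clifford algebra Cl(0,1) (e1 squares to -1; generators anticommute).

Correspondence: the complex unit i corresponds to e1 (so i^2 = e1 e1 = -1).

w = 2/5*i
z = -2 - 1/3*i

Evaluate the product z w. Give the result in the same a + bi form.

In blades: z = -2 - 1/3*e1, w = 2/5*e1.
Distribute z over w term by term (generator squares from the signature, products reordered to ascending indices): (-2)*w = -4/5*e1; (-1/3*e1)*w = 2/15.
Sum: 2/15 - 4/5*e1; translating back through the correspondence:
Answer: 2/15 - 4/5*i


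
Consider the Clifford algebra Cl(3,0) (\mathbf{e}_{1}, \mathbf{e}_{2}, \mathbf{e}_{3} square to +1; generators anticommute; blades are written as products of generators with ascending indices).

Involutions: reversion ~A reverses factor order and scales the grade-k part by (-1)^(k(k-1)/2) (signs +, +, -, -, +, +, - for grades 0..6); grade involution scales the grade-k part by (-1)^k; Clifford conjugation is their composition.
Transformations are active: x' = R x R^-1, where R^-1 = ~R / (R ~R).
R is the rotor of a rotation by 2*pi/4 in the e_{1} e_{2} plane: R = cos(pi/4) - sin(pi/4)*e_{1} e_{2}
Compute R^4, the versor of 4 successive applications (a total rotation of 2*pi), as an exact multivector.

The rotor phase is half the rotation angle and phases add under composition, so 4 steps in the e_{1} e_{2} plane accumulate phase 4*(pi/4) = \pi: R^4 = cos(\pi) - sin(\pi)*e_{1} e_{2}.
cos(\pi) = -1 and sin(\pi) = 0, so R^4 = -1. The total rotation 2*pi is 1 full turn, so every vector returns to itself, yet the rotor is -1, on the OTHER sheet of the double cover (an odd number of 2*pi turns).
Answer: -1


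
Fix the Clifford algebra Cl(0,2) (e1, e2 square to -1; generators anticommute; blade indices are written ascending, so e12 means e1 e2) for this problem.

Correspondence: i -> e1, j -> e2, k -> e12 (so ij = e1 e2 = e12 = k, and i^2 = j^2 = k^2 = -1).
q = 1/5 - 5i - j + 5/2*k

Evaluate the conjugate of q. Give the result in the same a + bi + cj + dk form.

In blades: q = 1/5 - 5*e1 - e2 + 5/2*e12.
Conjugation here is Clifford conjugation: the scalar is fixed and the grade-1 and grade-2 blades all flip sign, giving 1/5 + 5*e1 + e2 - 5/2*e12; translating back:
Answer: 1/5 + 5i + j - 5/2*k


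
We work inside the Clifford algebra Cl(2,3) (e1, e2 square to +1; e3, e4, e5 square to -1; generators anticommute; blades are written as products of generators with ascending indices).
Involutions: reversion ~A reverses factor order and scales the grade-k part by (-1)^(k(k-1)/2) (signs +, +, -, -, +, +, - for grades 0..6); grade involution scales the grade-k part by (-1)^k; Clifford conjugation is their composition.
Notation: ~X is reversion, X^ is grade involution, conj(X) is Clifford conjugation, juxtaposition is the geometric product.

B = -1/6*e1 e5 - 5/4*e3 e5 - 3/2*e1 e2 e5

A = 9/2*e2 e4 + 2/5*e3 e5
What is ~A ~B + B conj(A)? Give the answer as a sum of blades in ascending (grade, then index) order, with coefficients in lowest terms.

first term: 1/2 + 1/15*e1 e3 + 3/5*e1 e2 e3 + 27/4*e1 e4 e5 - 3/4*e1 e2 e4 e5 + 45/8*e2 e3 e4 e5
second term: -1/2 + 1/15*e1 e3 + 3/5*e1 e2 e3 + 27/4*e1 e4 e5 + 3/4*e1 e2 e4 e5 - 45/8*e2 e3 e4 e5
Answer: 2/15*e1 e3 + 6/5*e1 e2 e3 + 27/2*e1 e4 e5


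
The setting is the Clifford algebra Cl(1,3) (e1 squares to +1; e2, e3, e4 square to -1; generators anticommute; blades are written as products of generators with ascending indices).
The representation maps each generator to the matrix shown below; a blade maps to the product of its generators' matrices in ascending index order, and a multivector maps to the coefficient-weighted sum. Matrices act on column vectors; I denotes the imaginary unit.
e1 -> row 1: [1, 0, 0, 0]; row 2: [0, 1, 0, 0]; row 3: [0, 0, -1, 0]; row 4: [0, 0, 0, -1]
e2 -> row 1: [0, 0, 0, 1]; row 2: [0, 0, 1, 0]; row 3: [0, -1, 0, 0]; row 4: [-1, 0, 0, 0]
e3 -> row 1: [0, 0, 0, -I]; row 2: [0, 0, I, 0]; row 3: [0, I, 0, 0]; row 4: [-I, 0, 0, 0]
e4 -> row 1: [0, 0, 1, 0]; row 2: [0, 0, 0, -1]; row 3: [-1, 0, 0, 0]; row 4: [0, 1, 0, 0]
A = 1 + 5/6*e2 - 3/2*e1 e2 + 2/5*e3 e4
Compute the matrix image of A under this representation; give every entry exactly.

Bivector images (products of the table entries): rho(e1 e2) = rho(e1)rho(e2) = row 1: [0, 0, 0, 1]; row 2: [0, 0, 1, 0]; row 3: [0, 1, 0, 0]; row 4: [1, 0, 0, 0]; rho(e3 e4) = rho(e3)rho(e4) = row 1: [0, -I, 0, 0]; row 2: [-I, 0, 0, 0]; row 3: [0, 0, 0, -I]; row 4: [0, 0, -I, 0].
M = (1)*1 + (5/6)*rho(e2) + (-3/2)*rho(e1 e2) + (2/5)*rho(e3 e4), summed entrywise (1 is the identity matrix):
Answer: row 1: [1, -2*I/5, 0, -2/3]; row 2: [-2*I/5, 1, -2/3, 0]; row 3: [0, -7/3, 1, -2*I/5]; row 4: [-7/3, 0, -2*I/5, 1]


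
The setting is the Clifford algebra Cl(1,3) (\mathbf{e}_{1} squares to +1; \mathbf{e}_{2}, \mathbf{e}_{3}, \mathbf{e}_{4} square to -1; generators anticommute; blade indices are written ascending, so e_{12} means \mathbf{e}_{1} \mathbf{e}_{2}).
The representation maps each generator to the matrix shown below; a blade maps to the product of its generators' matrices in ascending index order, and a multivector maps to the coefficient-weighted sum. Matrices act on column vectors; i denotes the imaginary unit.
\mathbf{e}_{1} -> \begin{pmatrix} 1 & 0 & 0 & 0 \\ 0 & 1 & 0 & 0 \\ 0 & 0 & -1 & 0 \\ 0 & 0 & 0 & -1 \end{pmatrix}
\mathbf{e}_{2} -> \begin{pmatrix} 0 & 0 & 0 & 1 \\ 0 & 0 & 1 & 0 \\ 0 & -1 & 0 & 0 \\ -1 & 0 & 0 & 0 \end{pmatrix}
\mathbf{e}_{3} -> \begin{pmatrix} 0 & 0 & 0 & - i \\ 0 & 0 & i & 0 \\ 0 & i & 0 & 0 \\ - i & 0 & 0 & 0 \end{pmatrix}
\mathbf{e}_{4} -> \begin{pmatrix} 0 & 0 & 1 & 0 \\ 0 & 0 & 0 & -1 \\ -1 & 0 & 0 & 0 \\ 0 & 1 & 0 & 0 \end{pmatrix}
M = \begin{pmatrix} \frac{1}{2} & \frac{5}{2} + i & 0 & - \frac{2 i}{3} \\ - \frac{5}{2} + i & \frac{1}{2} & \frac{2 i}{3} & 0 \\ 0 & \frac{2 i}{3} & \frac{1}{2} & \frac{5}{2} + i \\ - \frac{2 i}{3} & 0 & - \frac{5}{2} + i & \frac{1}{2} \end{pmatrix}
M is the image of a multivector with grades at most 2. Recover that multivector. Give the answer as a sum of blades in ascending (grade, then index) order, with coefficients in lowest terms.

Method: the blade images are trace-orthogonal — tr(rho(e_A) rho(e_B)^-1) = 4 if A = B and 0 otherwise — and rho(e_A)^-1 = (e_A)^2 * rho(e_A) with (e_A)^2 = +1 or -1, so the coefficient of e_A in the preimage is (e_A)^2 * tr(M rho(e_A))/4.
Nonzero projections over blades of grade <= 2: 1: (1)^2 = +1, tr(M 1) = 2, coefficient \frac{1}{2}; e_{3}: (e_{3})^2 = -1, tr(M rho(e_{3})) = - \frac{8}{3}, coefficient \frac{2}{3}; e_{24}: (e_{24})^2 = -1, tr(M rho(e_{24})) = -10, coefficient \frac{5}{2}; e_{34}: (e_{34})^2 = -1, tr(M rho(e_{34})) = 4, coefficient -1. Every other blade of grade <= 2 projects to 0.
Answer: \frac{1}{2} + \frac{2}{3} e_{3} + \frac{5}{2} e_{24} - e_{34}


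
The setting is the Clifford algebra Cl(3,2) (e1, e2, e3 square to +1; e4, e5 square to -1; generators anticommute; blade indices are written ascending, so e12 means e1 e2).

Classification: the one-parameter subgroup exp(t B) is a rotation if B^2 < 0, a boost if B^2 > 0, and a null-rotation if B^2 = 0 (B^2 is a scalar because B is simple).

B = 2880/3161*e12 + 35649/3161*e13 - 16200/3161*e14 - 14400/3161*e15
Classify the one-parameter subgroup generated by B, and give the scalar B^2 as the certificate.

B^2 term by term: the squares give (2880/3161)^2*(e12)^2 + (35649/3161)^2*(e13)^2 + (-16200/3161)^2*(e14)^2 + (-14400/3161)^2*(e15)^2 = 8294400/9991921*(-1) + 1270851201/9991921*(-1) + 262440000/9991921*(+1) + 207360000/9991921*(+1) = -81 (each basis 2-blade squares to minus the product of its generators' squares); cross terms between blades sharing an index anticommute and cancel. So B^2 = -81.
Answer: rotation, certificate B^2 = -81. Key observation: B^2 = -81 is a conjugation invariant, so its sign decides the class regardless of the surface form of B.


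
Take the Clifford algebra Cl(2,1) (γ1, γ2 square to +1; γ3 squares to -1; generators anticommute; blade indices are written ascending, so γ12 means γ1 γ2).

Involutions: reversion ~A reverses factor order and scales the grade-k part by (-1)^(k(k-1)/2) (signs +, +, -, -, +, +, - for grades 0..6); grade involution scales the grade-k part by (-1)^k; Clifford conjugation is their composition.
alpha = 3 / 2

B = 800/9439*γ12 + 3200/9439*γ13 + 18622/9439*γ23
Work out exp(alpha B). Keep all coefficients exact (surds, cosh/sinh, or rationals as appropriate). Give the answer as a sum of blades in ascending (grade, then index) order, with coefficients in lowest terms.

B^2 term by term: the squares give (800/9439)^2*(γ12)^2 + (3200/9439)^2*(γ13)^2 + (18622/9439)^2*(γ23)^2 = 640000/89094721*(-1) + 10240000/89094721*(+1) + 346778884/89094721*(+1) = 4 (each basis 2-blade squares to minus the product of its generators' squares); cross terms between blades sharing an index anticommute and cancel. So B^2 = 4.
B^2 = 4 — B^2 > 0, so the exponential closes hyperbolically: l = 2, alpha*l = 3, so exp(alpha B) = cosh(3) + (sinh(3)/2)*B = cosh(3) + (sinh(3)/2)*B.
Answer: cosh(3) + 400*sinh(3)/9439*γ12 + 1600*sinh(3)/9439*γ13 + 9311*sinh(3)/9439*γ23


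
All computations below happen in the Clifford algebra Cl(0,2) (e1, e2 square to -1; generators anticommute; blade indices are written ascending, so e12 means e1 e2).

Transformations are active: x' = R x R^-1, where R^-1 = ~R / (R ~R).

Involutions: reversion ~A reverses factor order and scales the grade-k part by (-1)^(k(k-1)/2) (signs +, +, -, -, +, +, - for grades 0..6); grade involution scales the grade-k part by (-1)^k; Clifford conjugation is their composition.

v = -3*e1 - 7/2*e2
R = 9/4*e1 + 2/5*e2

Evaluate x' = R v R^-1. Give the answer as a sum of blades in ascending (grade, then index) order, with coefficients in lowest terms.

~R = 9/4*e1 + 2/5*e2, and R ~R = -2089/400, so R^-1 = ~R / (-2089/400).
R v = 163/20 - 267/40*e12
Answer: -8403/2089*e1 + 9407/4178*e2


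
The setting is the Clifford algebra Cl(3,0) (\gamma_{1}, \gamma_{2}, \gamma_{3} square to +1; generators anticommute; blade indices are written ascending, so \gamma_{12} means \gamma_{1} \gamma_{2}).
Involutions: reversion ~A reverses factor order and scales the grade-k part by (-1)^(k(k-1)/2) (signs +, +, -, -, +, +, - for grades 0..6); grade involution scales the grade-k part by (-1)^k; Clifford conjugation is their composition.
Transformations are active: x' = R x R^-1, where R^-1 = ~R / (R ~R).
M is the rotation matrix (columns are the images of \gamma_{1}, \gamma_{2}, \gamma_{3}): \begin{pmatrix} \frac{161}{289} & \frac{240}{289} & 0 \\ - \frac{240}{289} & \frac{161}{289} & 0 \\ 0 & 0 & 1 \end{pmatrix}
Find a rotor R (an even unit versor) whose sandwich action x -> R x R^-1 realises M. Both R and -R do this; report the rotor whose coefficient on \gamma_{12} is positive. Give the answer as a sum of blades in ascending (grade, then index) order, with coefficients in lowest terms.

Method: write R = a + b12*\gamma_{12} + b13*\gamma_{13} + b23*\gamma_{23} with a^2 + b12^2 + b13^2 + b23^2 = 1 (so R^-1 = ~R). Expanding the columns R e_j ~R gives tr M = 4a^2 - 1 and, from the antisymmetric part, M21 - M12 = -4a*b12, M13 - M31 = 4a*b13, M32 - M23 = -4a*b23.
Here tr M = \frac{611}{289}, so a^2 = (1 + tr M)/4 = \frac{225}{289} and a = ±\frac{15}{17}. Taking a = \frac{15}{17}: M21 - M12 = -\frac{480}{289}, M13 - M31 = 0, M32 - M23 = 0, giving b12 = \frac{8}{17}, b13 = 0, b23 = 0, i.e. R = \frac{15}{17} + \frac{8}{17} \gamma_{12}.
Its \gamma_{12} coefficient is already positive.
Answer: \frac{15}{17} + \frac{8}{17} \gamma_{12}. Recall the cover is two-to-one: with M of trace \frac{611}{289}, both preimages act alike, and the stated \gamma_{12} sign chooses the sheet.


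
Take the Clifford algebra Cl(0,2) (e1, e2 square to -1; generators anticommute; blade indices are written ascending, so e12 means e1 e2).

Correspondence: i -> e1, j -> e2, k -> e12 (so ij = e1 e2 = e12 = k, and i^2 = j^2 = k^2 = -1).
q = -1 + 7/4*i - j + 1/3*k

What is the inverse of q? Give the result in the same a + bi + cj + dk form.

In blades: q = -1 + 7/4*e1 - e2 + 1/3*e12.
With qbar = -1 - 7/4*e1 + e2 - 1/3*e12 (scalar fixed, mapped units negated), q qbar = 745/144 (the sum of squared coefficients), so q^-1 = qbar / (745/144) = -144/745 - 252/745*e1 + 144/745*e2 - 48/745*e12; translating back:
Answer: -144/745 - 252/745*i + 144/745*j - 48/745*k


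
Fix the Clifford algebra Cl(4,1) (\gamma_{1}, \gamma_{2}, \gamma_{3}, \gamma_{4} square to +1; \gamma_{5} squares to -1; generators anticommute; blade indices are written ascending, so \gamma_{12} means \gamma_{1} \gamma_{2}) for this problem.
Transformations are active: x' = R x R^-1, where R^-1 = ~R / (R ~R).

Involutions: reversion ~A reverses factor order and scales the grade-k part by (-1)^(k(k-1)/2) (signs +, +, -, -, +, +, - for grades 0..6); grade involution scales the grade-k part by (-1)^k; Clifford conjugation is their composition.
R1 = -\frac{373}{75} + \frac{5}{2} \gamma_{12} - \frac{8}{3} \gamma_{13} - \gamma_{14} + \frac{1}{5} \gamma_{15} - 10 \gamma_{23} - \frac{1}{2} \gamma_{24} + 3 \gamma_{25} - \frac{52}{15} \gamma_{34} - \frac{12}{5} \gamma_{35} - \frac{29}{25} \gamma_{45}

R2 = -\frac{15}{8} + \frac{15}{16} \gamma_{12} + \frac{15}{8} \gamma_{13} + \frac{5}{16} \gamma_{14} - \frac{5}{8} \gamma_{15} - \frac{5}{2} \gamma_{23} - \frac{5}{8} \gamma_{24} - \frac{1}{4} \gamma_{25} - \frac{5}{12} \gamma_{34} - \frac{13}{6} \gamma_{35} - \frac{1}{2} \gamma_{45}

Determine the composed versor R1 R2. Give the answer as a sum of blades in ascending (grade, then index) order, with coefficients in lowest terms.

Distribute over the grade parts of R1 (each basis-blade product reordered to ascending indices, repeated generators contracted through their squares):
<R1>_0 (= -\frac{373}{75}) R2 = \frac{373}{40} - \frac{373}{80} \gamma_{12} - \frac{373}{40} \gamma_{13} - \frac{373}{240} \gamma_{14} + \frac{373}{120} \gamma_{15} + \frac{373}{30} \gamma_{23} + \frac{373}{120} \gamma_{24} + \frac{373}{300} \gamma_{25} + \frac{373}{180} \gamma_{34} + \frac{4849}{450} \gamma_{35} + \frac{373}{150} \gamma_{45}
<R1>_2 (= \frac{5}{2} \gamma_{12} - \frac{8}{3} \gamma_{13} - \gamma_{14} + \frac{1}{5} \gamma_{15} - 10 \gamma_{23} - \frac{1}{2} \gamma_{24} + 3 \gamma_{25} - \frac{52}{15} \gamma_{34} - \frac{12}{5} \gamma_{35} - \frac{29}{25} \gamma_{45}) R2 = -\frac{135959}{7200} - \frac{13949}{480} \gamma_{12} + \frac{563}{120} \gamma_{13} + \frac{10897}{1440} \gamma_{14} + \frac{1319}{180} \gamma_{15} + \frac{1541}{240} \gamma_{23} - \frac{5657}{800} \gamma_{24} + \frac{679}{60} \gamma_{25} - \frac{171}{200} \gamma_{34} - \frac{133}{24} \gamma_{35} - \frac{4967}{720} \gamma_{45} - \frac{271}{48} \gamma_{1234} - \frac{197}{24} \gamma_{1235} - \frac{267}{80} \gamma_{1245} - \frac{7}{40} \gamma_{1345} + \frac{74}{15} \gamma_{2345}
Summing the partial products and collecting blades:
Answer: -\frac{68819}{7200} - \frac{16187}{480} \gamma_{12} - \frac{139}{30} \gamma_{13} + \frac{8659}{1440} \gamma_{14} + \frac{3757}{360} \gamma_{15} + \frac{905}{48} \gamma_{23} - \frac{9511}{2400} \gamma_{24} + \frac{314}{25} \gamma_{25} + \frac{2191}{1800} \gamma_{34} + \frac{9421}{1800} \gamma_{35} - \frac{15883}{3600} \gamma_{45} - \frac{271}{48} \gamma_{1234} - \frac{197}{24} \gamma_{1235} - \frac{267}{80} \gamma_{1245} - \frac{7}{40} \gamma_{1345} + \frac{74}{15} \gamma_{2345}


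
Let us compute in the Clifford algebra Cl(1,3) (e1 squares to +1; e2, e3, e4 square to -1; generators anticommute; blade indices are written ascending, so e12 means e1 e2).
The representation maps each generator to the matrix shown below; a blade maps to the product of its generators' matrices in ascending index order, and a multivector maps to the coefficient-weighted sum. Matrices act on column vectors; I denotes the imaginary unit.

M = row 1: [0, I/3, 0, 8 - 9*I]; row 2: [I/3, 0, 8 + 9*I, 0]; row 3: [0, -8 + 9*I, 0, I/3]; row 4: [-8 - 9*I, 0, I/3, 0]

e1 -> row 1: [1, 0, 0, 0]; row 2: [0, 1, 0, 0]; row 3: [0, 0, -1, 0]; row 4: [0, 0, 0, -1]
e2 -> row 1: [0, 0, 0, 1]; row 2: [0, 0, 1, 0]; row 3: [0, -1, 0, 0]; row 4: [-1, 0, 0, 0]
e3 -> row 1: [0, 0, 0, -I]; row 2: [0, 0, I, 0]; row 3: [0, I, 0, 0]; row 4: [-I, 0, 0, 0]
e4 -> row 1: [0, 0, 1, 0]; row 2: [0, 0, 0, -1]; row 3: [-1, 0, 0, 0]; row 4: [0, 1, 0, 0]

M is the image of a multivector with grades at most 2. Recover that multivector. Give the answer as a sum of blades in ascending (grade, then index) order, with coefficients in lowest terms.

Method: the blade images are trace-orthogonal — tr(rho(e_A) rho(e_B)^-1) = 4 if A = B and 0 otherwise — and rho(e_A)^-1 = (e_A)^2 * rho(e_A) with (e_A)^2 = +1 or -1, so the coefficient of e_A in the preimage is (e_A)^2 * tr(M rho(e_A))/4.
Nonzero projections over blades of grade <= 2: e2: (e2)^2 = -1, tr(M rho(e2)) = -32, coefficient 8; e3: (e3)^2 = -1, tr(M rho(e3)) = -36, coefficient 9; e34: (e34)^2 = -1, tr(M rho(e34)) = 4/3, coefficient -1/3. Every other blade of grade <= 2 projects to 0.
Answer: 8*e2 + 9*e3 - 1/3*e34


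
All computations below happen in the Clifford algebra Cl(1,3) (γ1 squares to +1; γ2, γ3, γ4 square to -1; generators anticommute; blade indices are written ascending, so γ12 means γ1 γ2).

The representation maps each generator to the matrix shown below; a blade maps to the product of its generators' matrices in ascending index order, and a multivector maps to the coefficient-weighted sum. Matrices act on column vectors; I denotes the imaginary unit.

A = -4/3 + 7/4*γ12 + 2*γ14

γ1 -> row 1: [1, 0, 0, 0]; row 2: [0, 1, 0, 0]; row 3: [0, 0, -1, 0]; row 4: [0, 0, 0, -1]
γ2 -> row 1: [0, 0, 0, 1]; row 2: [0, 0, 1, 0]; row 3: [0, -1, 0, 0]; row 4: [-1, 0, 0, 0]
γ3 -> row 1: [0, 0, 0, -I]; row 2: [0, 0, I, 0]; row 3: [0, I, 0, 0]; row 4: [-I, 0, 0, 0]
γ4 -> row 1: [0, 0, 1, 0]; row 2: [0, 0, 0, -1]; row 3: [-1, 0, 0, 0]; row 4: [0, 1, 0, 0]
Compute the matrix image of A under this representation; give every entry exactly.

Bivector images (products of the table entries): rho(γ12) = rho(γ1)rho(γ2) = row 1: [0, 0, 0, 1]; row 2: [0, 0, 1, 0]; row 3: [0, 1, 0, 0]; row 4: [1, 0, 0, 0]; rho(γ14) = rho(γ1)rho(γ4) = row 1: [0, 0, 1, 0]; row 2: [0, 0, 0, -1]; row 3: [1, 0, 0, 0]; row 4: [0, -1, 0, 0].
M = (-4/3)*1 + (7/4)*rho(γ12) + (2)*rho(γ14), summed entrywise (1 is the identity matrix):
Answer: row 1: [-4/3, 0, 2, 7/4]; row 2: [0, -4/3, 7/4, -2]; row 3: [2, 7/4, -4/3, 0]; row 4: [7/4, -2, 0, -4/3]
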